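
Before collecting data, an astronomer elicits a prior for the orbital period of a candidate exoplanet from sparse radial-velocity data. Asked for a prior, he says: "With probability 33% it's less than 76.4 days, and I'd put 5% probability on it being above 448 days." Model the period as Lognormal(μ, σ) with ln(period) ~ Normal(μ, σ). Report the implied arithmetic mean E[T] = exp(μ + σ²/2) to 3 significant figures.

If T ~ Lognormal(μ,σ) then ln T ~ Normal(μ,σ), so the p-quantile of ln T is μ + z_p·σ.
ln(76.4) = 4.336 and ln(448) = 6.105; z_{0.33} = -0.4399, z_{0.95} = 1.645.
σ = (6.105 − 4.336)/(1.645 − (-0.4399)) = 0.848.
μ = 4.336 − (-0.4399)·0.848 = 4.709.
E[T] = exp(μ + σ²/2) = exp(4.709 + 0.3599) = 159 days.

E[T] ≈ 159 days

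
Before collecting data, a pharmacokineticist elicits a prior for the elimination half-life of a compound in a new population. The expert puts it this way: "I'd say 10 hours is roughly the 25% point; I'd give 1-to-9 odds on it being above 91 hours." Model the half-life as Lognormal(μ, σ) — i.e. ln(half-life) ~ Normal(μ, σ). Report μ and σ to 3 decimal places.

μ ≈ 3.064, σ ≈ 1.129

If T ~ Lognormal(μ,σ) then ln T ~ Normal(μ,σ), so the p-quantile of ln T is μ + z_p·σ.
ln(10) = 2.303 and ln(91) = 4.511; z_{0.25} = -0.6745, z_{0.9} = 1.282.
σ = (4.511 − 2.303)/(1.282 − (-0.6745)) = 1.129.
μ = 2.303 − (-0.6745)·1.129 = 3.064.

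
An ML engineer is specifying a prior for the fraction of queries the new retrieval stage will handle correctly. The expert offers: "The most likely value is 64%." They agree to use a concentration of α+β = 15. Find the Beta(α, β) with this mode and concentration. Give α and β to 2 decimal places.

α = 9.32, β = 5.68

For α,β > 1 the Beta mode is (α−1)/(α+β−2). With α+β = 15, the mode is (α−1)/13.
Set (α−1)/13 = 0.64 → α = 1 + 0.64·13 = 9.32.
β = 15 − α = 5.68.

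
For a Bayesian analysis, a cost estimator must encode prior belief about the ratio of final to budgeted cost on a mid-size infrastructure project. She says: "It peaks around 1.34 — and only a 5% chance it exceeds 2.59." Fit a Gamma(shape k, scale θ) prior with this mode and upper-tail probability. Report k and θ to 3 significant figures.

k ≈ 7.4, θ ≈ 0.21

Gamma(k,θ) with k>1 has mode (k−1)θ, so θ = 1.34/(k−1).
Need P(X < 2.59) = 0.95 with θ tied to k this way. Start at k = 2, θ = 1.34: P(X<2.59) ≈ 0.576.
Too low — raise k to concentrate. Iterating converges to k ≈ 7.4.
Then θ = 1.34/(7.4−1) ≈ 0.21.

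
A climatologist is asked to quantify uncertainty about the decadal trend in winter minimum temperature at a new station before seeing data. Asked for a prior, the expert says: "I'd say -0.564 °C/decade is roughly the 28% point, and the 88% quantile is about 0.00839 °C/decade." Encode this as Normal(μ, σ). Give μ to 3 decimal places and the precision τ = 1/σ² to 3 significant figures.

μ = -0.374, τ = 9.43

The p-quantile of Normal(μ,σ) is μ + z_p·σ, with z_{0.28} = -0.5828 and z_{0.88} = 1.175.
Eliminate σ: μ = (z₂·x₁ − z₁·x₂)/(z₂ − z₁) = (1.175·-0.564 − (-0.5828)·0.00839)/1.758 = -0.374.
Then σ = (x₂ − x₁)/(z₂ − z₁) = (0.00839 − -0.564)/1.758 = 0.326.
Precision τ = 1/σ² = 1/0.3256² = 9.43.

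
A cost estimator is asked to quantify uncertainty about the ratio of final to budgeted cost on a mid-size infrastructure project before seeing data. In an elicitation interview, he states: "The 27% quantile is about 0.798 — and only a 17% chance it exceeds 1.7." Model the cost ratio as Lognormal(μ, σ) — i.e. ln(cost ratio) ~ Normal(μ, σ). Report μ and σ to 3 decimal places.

μ ≈ 0.070, σ ≈ 0.483

If T ~ Lognormal(μ,σ) then ln T ~ Normal(μ,σ), so the p-quantile of ln T is μ + z_p·σ.
ln(0.798) = -0.2256 and ln(1.7) = 0.5306; z_{0.27} = -0.6128, z_{0.83} = 0.9542.
σ = (0.5306 − -0.2256)/(0.9542 − (-0.6128)) = 0.483.
μ = -0.2256 − (-0.6128)·0.483 = 0.070.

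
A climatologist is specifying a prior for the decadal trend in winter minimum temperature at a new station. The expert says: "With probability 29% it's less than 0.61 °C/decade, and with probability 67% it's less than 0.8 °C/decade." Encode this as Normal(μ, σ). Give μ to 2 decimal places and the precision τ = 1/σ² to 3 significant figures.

The p-quantile of Normal(μ,σ) is μ + z_p·σ, with z_{0.29} = -0.5534 and z_{0.67} = 0.4399.
Eliminate σ: μ = (z₂·x₁ − z₁·x₂)/(z₂ − z₁) = (0.4399·0.61 − (-0.5534)·0.8)/0.9933 = 0.72.
Then σ = (x₂ − x₁)/(z₂ − z₁) = (0.8 − 0.61)/0.9933 = 0.19.
Precision τ = 1/σ² = 1/0.1913² = 27.3.

μ = 0.72, τ = 27.3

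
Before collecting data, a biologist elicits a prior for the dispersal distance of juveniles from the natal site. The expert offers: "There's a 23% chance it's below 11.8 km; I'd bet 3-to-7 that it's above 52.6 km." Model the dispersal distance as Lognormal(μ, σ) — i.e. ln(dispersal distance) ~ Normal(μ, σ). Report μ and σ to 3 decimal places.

μ ≈ 3.342, σ ≈ 1.183

If T ~ Lognormal(μ,σ) then ln T ~ Normal(μ,σ), so the p-quantile of ln T is μ + z_p·σ.
ln(11.8) = 2.468 and ln(52.6) = 3.963; z_{0.23} = -0.7388, z_{0.7} = 0.5244.
σ = (3.963 − 2.468)/(0.5244 − (-0.7388)) = 1.183.
μ = 2.468 − (-0.7388)·1.183 = 3.342.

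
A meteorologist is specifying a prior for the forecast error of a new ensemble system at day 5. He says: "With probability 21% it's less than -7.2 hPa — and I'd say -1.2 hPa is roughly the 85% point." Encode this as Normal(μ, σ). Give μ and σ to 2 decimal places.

μ = -4.57, σ = 3.26

The p-quantile of Normal(μ,σ) is μ + z_p·σ, with z_{0.21} = -0.8064 and z_{0.85} = 1.036.
Eliminate σ: μ = (z₂·x₁ − z₁·x₂)/(z₂ − z₁) = (1.036·-7.2 − (-0.8064)·-1.2)/1.843 = -4.57.
Then σ = (x₂ − x₁)/(z₂ − z₁) = (-1.2 − -7.2)/1.843 = 3.26.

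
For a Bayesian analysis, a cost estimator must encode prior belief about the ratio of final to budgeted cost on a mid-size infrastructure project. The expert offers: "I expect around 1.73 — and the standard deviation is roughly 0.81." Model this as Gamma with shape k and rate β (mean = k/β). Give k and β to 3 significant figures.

For Gamma(k, rate β): mean = k/β, variance = k/β², so CV = 1/√k.
CV = SD/mean = 0.81/1.73 = 0.4682, hence k = 1/CV² = 4.56.
Then β = k/mean = 4.56/1.73 = 2.64.

k ≈ 4.56, β ≈ 2.64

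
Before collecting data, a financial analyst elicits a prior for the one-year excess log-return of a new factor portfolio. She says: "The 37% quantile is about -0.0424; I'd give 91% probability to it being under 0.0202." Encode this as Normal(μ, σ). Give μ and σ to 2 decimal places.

For Normal(μ,σ), the p-quantile is μ + z_p·σ. Here z_{0.37} = -0.3319, z_{0.91} = 1.341.
So -0.0424 = μ − 0.3319σ and 0.0202 = μ + 1.341σ.
Subtracting: σ = (0.0202 − -0.0424)/(1.341 − (-0.3319)) = 0.04.
Then μ = -0.0424 − (-0.3319)·0.04 = -0.03.

μ = -0.03, σ = 0.04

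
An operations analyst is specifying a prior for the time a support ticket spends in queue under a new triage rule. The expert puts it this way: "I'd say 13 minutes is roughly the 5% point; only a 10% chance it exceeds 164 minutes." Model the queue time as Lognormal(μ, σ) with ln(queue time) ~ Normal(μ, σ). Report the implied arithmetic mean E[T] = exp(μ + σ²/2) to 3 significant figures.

E[T] ≈ 78.6 minutes

If T ~ Lognormal(μ,σ) then ln T ~ Normal(μ,σ), so the p-quantile of ln T is μ + z_p·σ.
ln(13) = 2.565 and ln(164) = 5.1; z_{0.05} = -1.645, z_{0.9} = 1.282.
σ = (5.1 − 2.565)/(1.282 − (-1.645)) = 0.866.
μ = 2.565 − (-1.645)·0.866 = 3.990.
E[T] = exp(μ + σ²/2) = exp(3.990 + 0.3752) = 78.6 minutes.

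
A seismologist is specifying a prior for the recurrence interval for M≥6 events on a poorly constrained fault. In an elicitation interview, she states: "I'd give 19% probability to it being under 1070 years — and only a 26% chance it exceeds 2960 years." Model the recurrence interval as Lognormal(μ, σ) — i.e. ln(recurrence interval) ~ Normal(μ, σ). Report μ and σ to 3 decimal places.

If T ~ Lognormal(μ,σ) then ln T ~ Normal(μ,σ), so the p-quantile of ln T is μ + z_p·σ.
ln(1070) = 6.975 and ln(2960) = 7.993; z_{0.19} = -0.8779, z_{0.74} = 0.6433.
σ = (7.993 − 6.975)/(0.6433 − (-0.8779)) = 0.669.
μ = 6.975 − (-0.8779)·0.669 = 7.563.

μ ≈ 7.563, σ ≈ 0.669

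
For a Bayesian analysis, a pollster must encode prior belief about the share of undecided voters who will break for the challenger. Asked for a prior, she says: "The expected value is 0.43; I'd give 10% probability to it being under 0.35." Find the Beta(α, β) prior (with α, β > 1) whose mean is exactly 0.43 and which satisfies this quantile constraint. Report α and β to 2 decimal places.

With mean 0.43 fixed, write α = 0.43s, β = 0.57s where s = α+β.
Need P(θ < 0.35) = 0.1 under Beta(0.43s, 0.57s). Normal approximation: (q−m)/√(m(1−m)/s) ≈ z_{0.1} = -1.28, so s ≈ 0.43·0.57·(-1.28)²/(0.35−0.43)² = 62.9.
At s = 62.9: P(θ<0.35) ≈ 0.098. Adjusting to match 0.1 gives s ≈ 61.77.
So α = 0.43·61.77 ≈ 26.56, β = 0.57·61.77 ≈ 35.21.

α ≈ 26.56, β ≈ 35.21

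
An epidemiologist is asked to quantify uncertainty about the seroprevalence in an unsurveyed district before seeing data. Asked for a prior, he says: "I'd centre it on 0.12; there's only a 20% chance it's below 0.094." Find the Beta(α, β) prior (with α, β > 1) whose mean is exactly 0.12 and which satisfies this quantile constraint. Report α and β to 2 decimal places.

α ≈ 13.73, β ≈ 100.71

With mean 0.12 fixed, write α = 0.12s, β = 0.88s where s = α+β.
Need P(θ < 0.094) = 0.2 under Beta(0.12s, 0.88s). Normal approximation: (q−m)/√(m(1−m)/s) ≈ z_{0.2} = -0.842, so s ≈ 0.12·0.88·(-0.842)²/(0.094−0.12)² = 110.6.
At s = 110.6: P(θ<0.094) ≈ 0.205. Adjusting to match 0.2 gives s ≈ 114.45.
So α = 0.12·114.45 ≈ 13.73, β = 0.88·114.45 ≈ 100.71.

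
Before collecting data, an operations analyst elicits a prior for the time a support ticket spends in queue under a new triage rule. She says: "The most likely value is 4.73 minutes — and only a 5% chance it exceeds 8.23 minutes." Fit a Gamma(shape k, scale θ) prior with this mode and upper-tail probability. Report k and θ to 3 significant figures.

Gamma(k,θ) with k>1 has mode (k−1)θ, so θ = 4.73/(k−1).
Need P(X < 8.23) = 0.95 with θ tied to k this way. Start at k = 2, θ = 4.73: P(X<8.23) ≈ 0.519.
Too low — raise k to concentrate. Iterating converges to k ≈ 10.1.
Then θ = 4.73/(10.1−1) ≈ 0.52.

k ≈ 10.1, θ ≈ 0.52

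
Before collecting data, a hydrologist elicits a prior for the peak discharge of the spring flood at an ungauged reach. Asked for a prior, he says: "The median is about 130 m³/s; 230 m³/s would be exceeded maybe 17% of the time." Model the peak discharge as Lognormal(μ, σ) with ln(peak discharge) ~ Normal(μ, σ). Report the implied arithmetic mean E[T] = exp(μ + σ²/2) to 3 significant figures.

If T ~ Lognormal(μ,σ) then ln T ~ Normal(μ,σ), so the p-quantile of ln T is μ + z_p·σ.
ln(130) = 4.868 and ln(230) = 5.438; z_{0.5} = 0, z_{0.83} = 0.9542.
σ = (5.438 − 4.868)/(0.9542 − (0)) = 0.598.
μ = 4.868 − (0)·0.598 = 4.868.
E[T] = exp(μ + σ²/2) = exp(4.868 + 0.1788) = 155 m³/s.

E[T] ≈ 155 m³/s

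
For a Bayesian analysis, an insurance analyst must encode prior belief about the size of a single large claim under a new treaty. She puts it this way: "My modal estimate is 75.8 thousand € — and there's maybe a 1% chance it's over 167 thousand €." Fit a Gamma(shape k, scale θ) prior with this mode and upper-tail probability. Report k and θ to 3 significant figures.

Gamma(k,θ) with k>1 has mode (k−1)θ, so θ = 75.8/(k−1).
Need P(X < 167) = 0.99 with θ tied to k this way. Start at k = 2, θ = 75.8: P(X<167) ≈ 0.646.
Too low — raise k to concentrate. Iterating converges to k ≈ 8.72.
Then θ = 75.8/(8.72−1) ≈ 9.81.

k ≈ 8.72, θ ≈ 9.81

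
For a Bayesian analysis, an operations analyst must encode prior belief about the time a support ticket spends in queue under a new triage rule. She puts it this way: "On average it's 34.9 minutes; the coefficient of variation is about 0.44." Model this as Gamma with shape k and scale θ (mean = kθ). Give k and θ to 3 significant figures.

For Gamma(k, scale θ): mean = kθ, variance = kθ², so CV = 1/√k.
CV = 0.44, hence k = 1/CV² = 5.17.
Then θ = mean/k = 34.9/5.17 = 6.76.

k ≈ 5.17, θ ≈ 6.76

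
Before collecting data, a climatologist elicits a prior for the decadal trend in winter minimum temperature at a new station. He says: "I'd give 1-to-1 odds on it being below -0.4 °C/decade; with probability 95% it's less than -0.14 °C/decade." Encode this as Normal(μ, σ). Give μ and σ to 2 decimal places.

The p-quantile of Normal(μ,σ) is μ + z_p·σ, with z_{0.5} = 0 and z_{0.95} = 1.645.
Eliminate σ: μ = (z₂·x₁ − z₁·x₂)/(z₂ − z₁) = (1.645·-0.4 − (0)·-0.14)/1.645 = -0.40.
Then σ = (x₂ − x₁)/(z₂ − z₁) = (-0.14 − -0.4)/1.645 = 0.16.

μ = -0.40, σ = 0.16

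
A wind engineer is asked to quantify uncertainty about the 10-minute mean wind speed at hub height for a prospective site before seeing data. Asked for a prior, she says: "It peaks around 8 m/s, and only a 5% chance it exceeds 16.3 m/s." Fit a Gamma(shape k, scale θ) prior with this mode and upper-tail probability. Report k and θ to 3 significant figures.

Gamma(k,θ) with k>1 has mode (k−1)θ, so θ = 8/(k−1).
Need P(X < 16.3) = 0.95 with θ tied to k this way. Start at k = 2, θ = 8: P(X<16.3) ≈ 0.604.
Too low — raise k to concentrate. Iterating converges to k ≈ 6.46.
Then θ = 8/(6.46−1) ≈ 1.46.

k ≈ 6.46, θ ≈ 1.46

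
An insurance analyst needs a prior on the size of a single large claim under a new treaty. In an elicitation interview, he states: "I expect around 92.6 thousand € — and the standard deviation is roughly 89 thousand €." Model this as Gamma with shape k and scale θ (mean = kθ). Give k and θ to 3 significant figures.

k ≈ 1.08, θ ≈ 85.5

For Gamma(k, scale θ): mean = kθ, variance = kθ², so CV = 1/√k.
CV = SD/mean = 89/92.6 = 0.9611, hence k = 1/CV² = 1.08.
Then θ = mean/k = 92.6/1.08 = 85.5.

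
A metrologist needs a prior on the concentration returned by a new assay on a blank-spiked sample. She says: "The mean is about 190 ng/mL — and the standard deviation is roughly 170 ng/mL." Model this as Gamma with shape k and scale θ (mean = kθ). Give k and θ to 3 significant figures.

For Gamma(k, scale θ): mean = kθ, variance = kθ², so CV = 1/√k.
CV = SD/mean = 170/190 = 0.8947, hence k = 1/CV² = 1.25.
Then θ = mean/k = 190/1.25 = 152.

k ≈ 1.25, θ ≈ 152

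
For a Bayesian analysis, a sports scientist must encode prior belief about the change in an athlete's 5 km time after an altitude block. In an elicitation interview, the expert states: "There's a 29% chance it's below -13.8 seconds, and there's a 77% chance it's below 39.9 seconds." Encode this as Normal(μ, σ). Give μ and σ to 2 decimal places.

The p-quantile of Normal(μ,σ) is μ + z_p·σ, with z_{0.29} = -0.5534 and z_{0.77} = 0.7388.
Eliminate σ: μ = (z₂·x₁ − z₁·x₂)/(z₂ − z₁) = (0.7388·-13.8 − (-0.5534)·39.9)/1.292 = 9.20.
Then σ = (x₂ − x₁)/(z₂ − z₁) = (39.9 − -13.8)/1.292 = 41.56.

μ = 9.20, σ = 41.56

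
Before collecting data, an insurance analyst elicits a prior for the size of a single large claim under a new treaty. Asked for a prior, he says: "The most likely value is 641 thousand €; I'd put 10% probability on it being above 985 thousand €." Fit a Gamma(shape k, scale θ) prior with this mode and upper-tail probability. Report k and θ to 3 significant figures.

Gamma(k,θ) with k>1 has mode (k−1)θ, so θ = 641/(k−1).
Need P(X < 985) = 0.9 with θ tied to k this way. Start at k = 2, θ = 641: P(X<985) ≈ 0.454.
Too low — raise k to concentrate. Iterating converges to k ≈ 11.1.
Then θ = 641/(11.1−1) ≈ 63.4.

k ≈ 11.1, θ ≈ 63.4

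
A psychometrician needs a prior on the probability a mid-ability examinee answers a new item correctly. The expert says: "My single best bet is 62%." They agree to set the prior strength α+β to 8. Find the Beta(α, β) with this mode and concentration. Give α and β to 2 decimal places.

α = 4.72, β = 3.28

For α,β > 1 the Beta mode is (α−1)/(α+β−2). With α+β = 8, the mode is (α−1)/6.
Set (α−1)/6 = 0.62 → α = 1 + 0.62·6 = 4.72.
β = 8 − α = 3.28.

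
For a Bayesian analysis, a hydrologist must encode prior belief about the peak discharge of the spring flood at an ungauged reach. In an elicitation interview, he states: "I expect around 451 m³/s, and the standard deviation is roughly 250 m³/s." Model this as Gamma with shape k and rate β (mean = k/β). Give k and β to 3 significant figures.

For Gamma(k, rate β): mean = k/β, variance = k/β², so CV = 1/√k.
CV = SD/mean = 250/451 = 0.5543, hence k = 1/CV² = 3.25.
Then β = k/mean = 3.25/451 = 0.00722.

k ≈ 3.25, β ≈ 0.00722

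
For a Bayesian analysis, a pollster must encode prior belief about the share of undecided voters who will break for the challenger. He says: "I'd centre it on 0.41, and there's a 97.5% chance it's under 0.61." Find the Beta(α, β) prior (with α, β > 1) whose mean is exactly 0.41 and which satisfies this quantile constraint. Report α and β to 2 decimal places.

α ≈ 9.64, β ≈ 13.87

With mean 0.41 fixed, write α = 0.41s, β = 0.59s where s = α+β.
Need P(θ < 0.61) = 0.975 under Beta(0.41s, 0.59s). Normal approximation: (q−m)/√(m(1−m)/s) ≈ z_{0.975} = 1.96, so s ≈ 0.41·0.59·(1.96)²/(0.61−0.41)² = 23.2.
At s = 23.2: P(θ<0.61) ≈ 0.974. Adjusting to match 0.975 gives s ≈ 23.50.
So α = 0.41·23.50 ≈ 9.64, β = 0.59·23.50 ≈ 13.87.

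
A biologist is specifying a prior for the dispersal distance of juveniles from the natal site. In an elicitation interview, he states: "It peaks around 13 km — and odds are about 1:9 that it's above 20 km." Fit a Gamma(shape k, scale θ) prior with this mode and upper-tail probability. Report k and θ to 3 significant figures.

Gamma(k,θ) with k>1 has mode (k−1)θ, so θ = 13/(k−1).
Need P(X < 20) = 0.9 with θ tied to k this way. Start at k = 2, θ = 13: P(X<20) ≈ 0.455.
Too low — raise k to concentrate. Iterating converges to k ≈ 11.1.
Then θ = 13/(11.1−1) ≈ 1.29.

k ≈ 11.1, θ ≈ 1.29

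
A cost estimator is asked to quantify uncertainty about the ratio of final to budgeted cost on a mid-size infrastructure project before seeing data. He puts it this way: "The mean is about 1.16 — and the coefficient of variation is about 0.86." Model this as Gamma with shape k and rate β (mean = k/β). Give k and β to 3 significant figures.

For Gamma(k, rate β): mean = k/β, variance = k/β², so CV = 1/√k.
CV = 0.86, hence k = 1/CV² = 1.35.
Then β = k/mean = 1.35/1.16 = 1.17.

k ≈ 1.35, β ≈ 1.17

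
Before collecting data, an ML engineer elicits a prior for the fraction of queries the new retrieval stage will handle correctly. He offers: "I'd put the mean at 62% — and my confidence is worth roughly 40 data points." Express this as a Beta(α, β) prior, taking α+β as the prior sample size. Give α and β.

α = 24.8, β = 15.2

Under the effective-sample-size interpretation, Beta(α, β) has prior mean α/(α+β) and prior sample size α+β.
So α+β = 40 and α/(α+β) = 0.62, giving α = 0.62·40 = 24.8 and β = 40 − 24.8 = 15.2.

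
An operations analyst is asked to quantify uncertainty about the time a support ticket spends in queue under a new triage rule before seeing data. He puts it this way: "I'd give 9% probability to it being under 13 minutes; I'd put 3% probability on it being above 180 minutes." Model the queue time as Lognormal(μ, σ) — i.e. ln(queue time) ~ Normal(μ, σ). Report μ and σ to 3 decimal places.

μ ≈ 3.659, σ ≈ 0.816

If T ~ Lognormal(μ,σ) then ln T ~ Normal(μ,σ), so the p-quantile of ln T is μ + z_p·σ.
ln(13) = 2.565 and ln(180) = 5.193; z_{0.09} = -1.341, z_{0.97} = 1.881.
σ = (5.193 − 2.565)/(1.881 − (-1.341)) = 0.816.
μ = 2.565 − (-1.341)·0.816 = 3.659.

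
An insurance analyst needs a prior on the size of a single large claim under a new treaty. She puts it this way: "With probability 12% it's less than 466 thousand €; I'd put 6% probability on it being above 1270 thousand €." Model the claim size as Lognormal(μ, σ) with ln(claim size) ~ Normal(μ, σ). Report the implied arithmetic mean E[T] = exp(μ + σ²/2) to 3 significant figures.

E[T] ≈ 768 thousand €

If T ~ Lognormal(μ,σ) then ln T ~ Normal(μ,σ), so the p-quantile of ln T is μ + z_p·σ.
ln(466) = 6.144 and ln(1270) = 7.147; z_{0.12} = -1.175, z_{0.94} = 1.555.
σ = (7.147 − 6.144)/(1.555 − (-1.175)) = 0.367.
μ = 6.144 − (-1.175)·0.367 = 6.576.
E[T] = exp(μ + σ²/2) = exp(6.576 + 0.0674) = 768 thousand €.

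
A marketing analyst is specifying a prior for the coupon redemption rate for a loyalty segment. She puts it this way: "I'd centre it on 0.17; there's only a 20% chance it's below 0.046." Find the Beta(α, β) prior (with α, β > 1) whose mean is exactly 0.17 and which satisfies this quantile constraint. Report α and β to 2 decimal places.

With mean 0.17 fixed, write α = 0.17s, β = 0.83s where s = α+β.
Need P(θ < 0.046) = 0.2 under Beta(0.17s, 0.83s). Normal approximation: (q−m)/√(m(1−m)/s) ≈ z_{0.2} = -0.842, so s ≈ 0.17·0.83·(-0.842)²/(0.046−0.17)² = 6.5.
At s = 6.5: P(θ<0.046) ≈ 0.186. Adjusting to match 0.2 gives s ≈ 6.04.
So α = 0.17·6.04 ≈ 1.03, β = 0.83·6.04 ≈ 5.02.

α ≈ 1.03, β ≈ 5.02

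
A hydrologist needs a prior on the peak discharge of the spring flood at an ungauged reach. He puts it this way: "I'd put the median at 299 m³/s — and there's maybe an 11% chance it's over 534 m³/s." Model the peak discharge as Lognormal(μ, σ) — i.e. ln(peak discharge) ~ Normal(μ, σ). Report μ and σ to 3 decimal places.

μ ≈ 5.700, σ ≈ 0.473

If T ~ Lognormal(μ,σ) then ln T ~ Normal(μ,σ), so the p-quantile of ln T is μ + z_p·σ.
ln(299) = 5.7 and ln(534) = 6.28; z_{0.5} = 0, z_{0.89} = 1.227.
σ = (6.28 − 5.7)/(1.227 − (0)) = 0.473.
μ = 5.7 − (0)·0.473 = 5.700.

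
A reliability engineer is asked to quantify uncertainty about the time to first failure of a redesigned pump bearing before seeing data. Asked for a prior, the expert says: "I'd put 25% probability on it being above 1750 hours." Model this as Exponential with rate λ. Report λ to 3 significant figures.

P(T > 1750.0) = e^(−λ·1750.0) = 0.25, so λ = −ln(0.25)/1750.0 = 0.000792.

λ ≈ 0.000792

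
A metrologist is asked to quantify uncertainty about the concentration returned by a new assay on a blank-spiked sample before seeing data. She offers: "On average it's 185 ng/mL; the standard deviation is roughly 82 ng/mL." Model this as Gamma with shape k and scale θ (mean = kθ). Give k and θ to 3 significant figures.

For Gamma(k, scale θ): mean = kθ, variance = kθ², so CV = 1/√k.
CV = SD/mean = 82/185 = 0.4432, hence k = 1/CV² = 5.09.
Then θ = mean/k = 185/5.09 = 36.3.

k ≈ 5.09, θ ≈ 36.3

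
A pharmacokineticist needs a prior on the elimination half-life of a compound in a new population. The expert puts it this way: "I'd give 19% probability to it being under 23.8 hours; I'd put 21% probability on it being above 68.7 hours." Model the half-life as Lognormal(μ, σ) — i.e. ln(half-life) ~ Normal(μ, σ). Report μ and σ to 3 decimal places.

μ ≈ 3.722, σ ≈ 0.629

If T ~ Lognormal(μ,σ) then ln T ~ Normal(μ,σ), so the p-quantile of ln T is μ + z_p·σ.
ln(23.8) = 3.17 and ln(68.7) = 4.23; z_{0.19} = -0.8779, z_{0.79} = 0.8064.
σ = (4.23 − 3.17)/(0.8064 − (-0.8779)) = 0.629.
μ = 3.17 − (-0.8779)·0.629 = 3.722.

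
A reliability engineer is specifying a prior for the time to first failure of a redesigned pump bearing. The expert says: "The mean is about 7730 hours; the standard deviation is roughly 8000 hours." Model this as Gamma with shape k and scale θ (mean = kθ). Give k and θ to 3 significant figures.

k ≈ 0.934, θ ≈ 8280

For Gamma(k, scale θ): mean = kθ, variance = kθ², so CV = 1/√k.
CV = SD/mean = 8000/7730 = 1.035, hence k = 1/CV² = 0.934.
Then θ = mean/k = 7730/0.934 = 8280.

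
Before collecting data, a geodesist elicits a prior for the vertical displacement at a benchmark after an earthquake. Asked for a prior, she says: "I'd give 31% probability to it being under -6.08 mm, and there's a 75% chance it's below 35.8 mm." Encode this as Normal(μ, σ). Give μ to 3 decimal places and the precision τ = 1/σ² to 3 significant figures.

The p-quantile of Normal(μ,σ) is μ + z_p·σ, with z_{0.31} = -0.4959 and z_{0.75} = 0.6745.
Eliminate σ: μ = (z₂·x₁ − z₁·x₂)/(z₂ − z₁) = (0.6745·-6.08 − (-0.4959)·35.8)/1.17 = 11.664.
Then σ = (x₂ − x₁)/(z₂ − z₁) = (35.8 − -6.08)/1.17 = 35.784.
Precision τ = 1/σ² = 1/35.78² = 0.000781.

μ = 11.664, τ = 0.000781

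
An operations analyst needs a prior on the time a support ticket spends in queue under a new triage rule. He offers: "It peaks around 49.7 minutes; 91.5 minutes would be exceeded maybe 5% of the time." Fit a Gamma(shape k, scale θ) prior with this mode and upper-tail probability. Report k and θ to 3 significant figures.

Gamma(k,θ) with k>1 has mode (k−1)θ, so θ = 49.7/(k−1).
Need P(X < 91.5) = 0.95 with θ tied to k this way. Start at k = 2, θ = 49.7: P(X<91.5) ≈ 0.549.
Too low — raise k to concentrate. Iterating converges to k ≈ 8.47.
Then θ = 49.7/(8.47−1) ≈ 6.65.

k ≈ 8.47, θ ≈ 6.65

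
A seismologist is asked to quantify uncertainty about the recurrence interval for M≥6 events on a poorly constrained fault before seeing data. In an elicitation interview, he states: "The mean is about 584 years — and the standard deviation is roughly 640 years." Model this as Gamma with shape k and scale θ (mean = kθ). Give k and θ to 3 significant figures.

k ≈ 0.833, θ ≈ 701

For Gamma(k, scale θ): mean = kθ, variance = kθ², so CV = 1/√k.
CV = SD/mean = 640/584 = 1.096, hence k = 1/CV² = 0.833.
Then θ = mean/k = 584/0.833 = 701.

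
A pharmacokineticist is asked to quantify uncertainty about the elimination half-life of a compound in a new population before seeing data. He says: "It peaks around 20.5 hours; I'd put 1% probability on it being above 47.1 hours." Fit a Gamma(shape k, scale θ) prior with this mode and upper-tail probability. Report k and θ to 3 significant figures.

Gamma(k,θ) with k>1 has mode (k−1)θ, so θ = 20.5/(k−1).
Need P(X < 47.1) = 0.99 with θ tied to k this way. Start at k = 2, θ = 20.5: P(X<47.1) ≈ 0.669.
Too low — raise k to concentrate. Iterating converges to k ≈ 7.91.
Then θ = 20.5/(7.91−1) ≈ 2.97.

k ≈ 7.91, θ ≈ 2.97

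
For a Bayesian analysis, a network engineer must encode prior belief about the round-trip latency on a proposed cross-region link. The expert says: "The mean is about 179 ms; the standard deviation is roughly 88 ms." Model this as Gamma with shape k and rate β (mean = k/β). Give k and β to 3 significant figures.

For Gamma(k, rate β): mean = k/β, variance = k/β², so CV = 1/√k.
CV = SD/mean = 88/179 = 0.4916, hence k = 1/CV² = 4.14.
Then β = k/mean = 4.14/179 = 0.0231.

k ≈ 4.14, β ≈ 0.0231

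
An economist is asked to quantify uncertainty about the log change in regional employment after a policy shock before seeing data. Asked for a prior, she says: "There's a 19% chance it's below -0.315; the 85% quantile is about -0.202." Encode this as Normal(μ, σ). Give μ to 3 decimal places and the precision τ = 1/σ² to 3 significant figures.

μ = -0.263, τ = 287

For Normal(μ,σ), the p-quantile is μ + z_p·σ. Here z_{0.19} = -0.8779, z_{0.85} = 1.036.
So -0.315 = μ − 0.8779σ and -0.202 = μ + 1.036σ.
Subtracting: σ = (-0.202 − -0.315)/(1.036 − (-0.8779)) = 0.059.
Then μ = -0.315 − (-0.8779)·0.059 = -0.263.
Precision τ = 1/σ² = 1/0.05903² = 287.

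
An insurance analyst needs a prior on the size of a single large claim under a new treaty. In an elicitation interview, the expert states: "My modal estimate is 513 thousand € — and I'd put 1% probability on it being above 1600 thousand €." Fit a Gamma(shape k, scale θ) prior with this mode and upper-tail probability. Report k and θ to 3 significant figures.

Gamma(k,θ) with k>1 has mode (k−1)θ, so θ = 513/(k−1).
Need P(X < 1600) = 0.99 with θ tied to k this way. Start at k = 2, θ = 513: P(X<1600) ≈ 0.818.
Too low — raise k to concentrate. Iterating converges to k ≈ 4.45.
Then θ = 513/(4.45−1) ≈ 149.

k ≈ 4.45, θ ≈ 149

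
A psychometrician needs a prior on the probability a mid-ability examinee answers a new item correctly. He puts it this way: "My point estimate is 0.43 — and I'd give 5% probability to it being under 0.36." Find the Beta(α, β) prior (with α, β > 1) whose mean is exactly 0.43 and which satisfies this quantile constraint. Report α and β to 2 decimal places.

With mean 0.43 fixed, write α = 0.43s, β = 0.57s where s = α+β.
Need P(θ < 0.36) = 0.05 under Beta(0.43s, 0.57s). Normal approximation: (q−m)/√(m(1−m)/s) ≈ z_{0.05} = -1.64, so s ≈ 0.43·0.57·(-1.64)²/(0.36−0.43)² = 135.3.
At s = 135.3: P(θ<0.36) ≈ 0.048. Adjusting to match 0.05 gives s ≈ 132.15.
So α = 0.43·132.15 ≈ 56.82, β = 0.57·132.15 ≈ 75.32.

α ≈ 56.82, β ≈ 75.32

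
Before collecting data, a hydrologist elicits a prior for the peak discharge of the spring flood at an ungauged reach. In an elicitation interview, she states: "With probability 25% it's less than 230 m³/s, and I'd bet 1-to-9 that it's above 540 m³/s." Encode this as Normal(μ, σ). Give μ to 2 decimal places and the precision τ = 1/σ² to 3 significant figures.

The p-quantile of Normal(μ,σ) is μ + z_p·σ, with z_{0.25} = -0.6745 and z_{0.9} = 1.282.
Eliminate σ: μ = (z₂·x₁ − z₁·x₂)/(z₂ − z₁) = (1.282·230 − (-0.6745)·540)/1.956 = 336.90.
Then σ = (x₂ − x₁)/(z₂ − z₁) = (540 − 230)/1.956 = 158.48.
Precision τ = 1/σ² = 1/158.5² = 3.98e-05.

μ = 336.90, τ = 3.98e-05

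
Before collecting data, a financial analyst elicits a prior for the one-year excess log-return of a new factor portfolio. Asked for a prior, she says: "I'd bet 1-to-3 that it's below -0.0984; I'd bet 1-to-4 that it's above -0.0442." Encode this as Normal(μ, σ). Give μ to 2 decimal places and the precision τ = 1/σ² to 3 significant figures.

μ = -0.07, τ = 782

For Normal(μ,σ), the p-quantile is μ + z_p·σ. Here z_{0.25} = -0.6745, z_{0.8} = 0.8416.
So -0.0984 = μ − 0.6745σ and -0.0442 = μ + 0.8416σ.
Subtracting: σ = (-0.0442 − -0.0984)/(0.8416 − (-0.6745)) = 0.04.
Then μ = -0.0984 − (-0.6745)·0.04 = -0.07.
Precision τ = 1/σ² = 1/0.03575² = 782.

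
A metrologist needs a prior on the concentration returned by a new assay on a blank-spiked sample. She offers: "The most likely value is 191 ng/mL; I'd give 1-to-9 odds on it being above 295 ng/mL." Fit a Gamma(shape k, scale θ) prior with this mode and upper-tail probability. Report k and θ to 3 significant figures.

Gamma(k,θ) with k>1 has mode (k−1)θ, so θ = 191/(k−1).
Need P(X < 295) = 0.9 with θ tied to k this way. Start at k = 2, θ = 191: P(X<295) ≈ 0.457.
Too low — raise k to concentrate. Iterating converges to k ≈ 10.9.
Then θ = 191/(10.9−1) ≈ 19.3.

k ≈ 10.9, θ ≈ 19.3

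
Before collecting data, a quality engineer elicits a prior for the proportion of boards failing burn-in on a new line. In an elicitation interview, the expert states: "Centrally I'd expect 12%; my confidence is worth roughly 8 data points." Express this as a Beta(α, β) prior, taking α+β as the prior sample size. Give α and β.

α = 0.96, β = 7.04

Under the effective-sample-size interpretation, Beta(α, β) has prior mean α/(α+β) and prior sample size α+β.
So α+β = 8 and α/(α+β) = 0.12, giving α = 0.12·8 = 0.96 and β = 8 − 0.96 = 7.04.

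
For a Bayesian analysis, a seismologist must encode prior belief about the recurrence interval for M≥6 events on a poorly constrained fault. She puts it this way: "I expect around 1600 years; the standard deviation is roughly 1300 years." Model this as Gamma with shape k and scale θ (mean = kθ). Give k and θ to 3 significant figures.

For Gamma(k, scale θ): mean = kθ, variance = kθ², so CV = 1/√k.
CV = SD/mean = 1300/1600 = 0.8125, hence k = 1/CV² = 1.51.
Then θ = mean/k = 1600/1.51 = 1060.

k ≈ 1.51, θ ≈ 1060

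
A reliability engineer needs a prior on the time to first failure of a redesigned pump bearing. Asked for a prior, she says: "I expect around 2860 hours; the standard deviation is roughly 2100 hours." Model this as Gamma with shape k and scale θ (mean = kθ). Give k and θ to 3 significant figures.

k ≈ 1.85, θ ≈ 1540

For Gamma(k, scale θ): mean = kθ, variance = kθ², so CV = 1/√k.
CV = SD/mean = 2100/2860 = 0.7343, hence k = 1/CV² = 1.85.
Then θ = mean/k = 2860/1.85 = 1540.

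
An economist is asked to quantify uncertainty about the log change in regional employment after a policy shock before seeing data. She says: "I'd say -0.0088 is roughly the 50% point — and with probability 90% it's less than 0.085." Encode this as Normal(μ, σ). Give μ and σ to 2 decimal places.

For Normal(μ,σ), the p-quantile is μ + z_p·σ. Here z_{0.5} = 0, z_{0.9} = 1.282.
So -0.0088 = μ + 0σ and 0.085 = μ + 1.282σ.
Subtracting: σ = (0.085 − -0.0088)/(1.282 − (0)) = 0.07.
Then μ = -0.0088 − (0)·0.07 = -0.01.

μ = -0.01, σ = 0.07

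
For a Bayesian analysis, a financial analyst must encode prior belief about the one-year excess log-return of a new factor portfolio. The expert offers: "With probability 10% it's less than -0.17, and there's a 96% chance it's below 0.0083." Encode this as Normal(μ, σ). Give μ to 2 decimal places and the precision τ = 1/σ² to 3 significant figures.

For Normal(μ,σ), the p-quantile is μ + z_p·σ. Here z_{0.1} = -1.282, z_{0.96} = 1.751.
So -0.17 = μ − 1.282σ and 0.0083 = μ + 1.751σ.
Subtracting: σ = (0.0083 − -0.17)/(1.751 − (-1.282)) = 0.06.
Then μ = -0.17 − (-1.282)·0.06 = -0.09.
Precision τ = 1/σ² = 1/0.0588² = 289.

μ = -0.09, τ = 289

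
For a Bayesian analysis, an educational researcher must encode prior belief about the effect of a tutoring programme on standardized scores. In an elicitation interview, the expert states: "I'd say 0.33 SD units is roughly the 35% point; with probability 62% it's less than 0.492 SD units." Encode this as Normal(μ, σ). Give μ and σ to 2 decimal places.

μ = 0.42, σ = 0.23

The p-quantile of Normal(μ,σ) is μ + z_p·σ, with z_{0.35} = -0.3853 and z_{0.62} = 0.3055.
Eliminate σ: μ = (z₂·x₁ − z₁·x₂)/(z₂ − z₁) = (0.3055·0.33 − (-0.3853)·0.492)/0.6908 = 0.42.
Then σ = (x₂ − x₁)/(z₂ − z₁) = (0.492 − 0.33)/0.6908 = 0.23.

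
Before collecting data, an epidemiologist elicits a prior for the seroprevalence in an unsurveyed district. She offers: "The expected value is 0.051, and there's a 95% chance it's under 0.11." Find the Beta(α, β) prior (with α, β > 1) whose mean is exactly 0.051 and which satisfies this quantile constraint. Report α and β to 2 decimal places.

With mean 0.051 fixed, write α = 0.051s, β = 0.949s where s = α+β.
Need P(θ < 0.11) = 0.95 under Beta(0.051s, 0.949s). Normal approximation: (q−m)/√(m(1−m)/s) ≈ z_{0.95} = 1.64, so s ≈ 0.051·0.949·(1.64)²/(0.11−0.051)² = 37.6.
At s = 37.6: P(θ<0.11) ≈ 0.930. Adjusting to match 0.95 gives s ≈ 49.83.
So α = 0.051·49.83 ≈ 2.54, β = 0.949·49.83 ≈ 47.29.

α ≈ 2.54, β ≈ 47.29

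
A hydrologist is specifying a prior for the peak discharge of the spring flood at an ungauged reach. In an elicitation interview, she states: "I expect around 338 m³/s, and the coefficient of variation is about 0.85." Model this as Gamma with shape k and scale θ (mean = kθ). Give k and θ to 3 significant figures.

k ≈ 1.38, θ ≈ 244

For Gamma(k, scale θ): mean = kθ, variance = kθ², so CV = 1/√k.
CV = 0.85, hence k = 1/CV² = 1.38.
Then θ = mean/k = 338/1.38 = 244.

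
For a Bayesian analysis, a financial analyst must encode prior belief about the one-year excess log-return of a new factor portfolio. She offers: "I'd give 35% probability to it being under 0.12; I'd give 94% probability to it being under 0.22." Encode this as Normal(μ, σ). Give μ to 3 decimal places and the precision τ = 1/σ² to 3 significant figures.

μ = 0.140, τ = 376

The p-quantile of Normal(μ,σ) is μ + z_p·σ, with z_{0.35} = -0.3853 and z_{0.94} = 1.555.
Eliminate σ: μ = (z₂·x₁ − z₁·x₂)/(z₂ − z₁) = (1.555·0.12 − (-0.3853)·0.22)/1.94 = 0.140.
Then σ = (x₂ − x₁)/(z₂ − z₁) = (0.22 − 0.12)/1.94 = 0.052.
Precision τ = 1/σ² = 1/0.05154² = 376.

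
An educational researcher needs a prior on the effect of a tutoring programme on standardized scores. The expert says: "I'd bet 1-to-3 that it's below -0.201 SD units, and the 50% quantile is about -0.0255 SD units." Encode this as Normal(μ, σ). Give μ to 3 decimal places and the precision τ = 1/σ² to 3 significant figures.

μ = -0.025, τ = 14.8

The p-quantile of Normal(μ,σ) is μ + z_p·σ, with z_{0.25} = -0.6745 and z_{0.5} = 0.
Eliminate σ: μ = (z₂·x₁ − z₁·x₂)/(z₂ − z₁) = (0·-0.201 − (-0.6745)·-0.0255)/0.6745 = -0.025.
Then σ = (x₂ − x₁)/(z₂ − z₁) = (-0.0255 − -0.201)/0.6745 = 0.260.
Precision τ = 1/σ² = 1/0.2602² = 14.8.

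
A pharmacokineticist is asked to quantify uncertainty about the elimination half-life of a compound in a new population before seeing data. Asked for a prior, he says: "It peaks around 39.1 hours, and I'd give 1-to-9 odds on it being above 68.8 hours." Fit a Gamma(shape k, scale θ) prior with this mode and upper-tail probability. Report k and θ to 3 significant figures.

Gamma(k,θ) with k>1 has mode (k−1)θ, so θ = 39.1/(k−1).
Need P(X < 68.8) = 0.9 with θ tied to k this way. Start at k = 2, θ = 39.1: P(X<68.8) ≈ 0.525.
Too low — raise k to concentrate. Iterating converges to k ≈ 6.95.
Then θ = 39.1/(6.95−1) ≈ 6.57.

k ≈ 6.95, θ ≈ 6.57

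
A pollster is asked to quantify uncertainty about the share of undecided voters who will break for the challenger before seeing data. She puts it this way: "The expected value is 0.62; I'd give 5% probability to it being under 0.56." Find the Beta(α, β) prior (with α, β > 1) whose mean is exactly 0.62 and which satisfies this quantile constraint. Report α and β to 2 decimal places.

With mean 0.62 fixed, write α = 0.62s, β = 0.38s where s = α+β.
Need P(θ < 0.56) = 0.05 under Beta(0.62s, 0.38s). Normal approximation: (q−m)/√(m(1−m)/s) ≈ z_{0.05} = -1.64, so s ≈ 0.62·0.38·(-1.64)²/(0.56−0.62)² = 177.1.
At s = 177.1: P(θ<0.56) ≈ 0.052. Adjusting to match 0.05 gives s ≈ 180.70.
So α = 0.62·180.70 ≈ 112.04, β = 0.38·180.70 ≈ 68.67.

α ≈ 112.04, β ≈ 68.67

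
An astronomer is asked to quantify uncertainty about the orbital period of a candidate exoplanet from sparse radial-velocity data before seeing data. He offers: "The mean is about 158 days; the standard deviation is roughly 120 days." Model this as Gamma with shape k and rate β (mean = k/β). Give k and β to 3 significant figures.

For Gamma(k, rate β): mean = k/β, variance = k/β², so CV = 1/√k.
CV = SD/mean = 120/158 = 0.7595, hence k = 1/CV² = 1.73.
Then β = k/mean = 1.73/158 = 0.011.

k ≈ 1.73, β ≈ 0.011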